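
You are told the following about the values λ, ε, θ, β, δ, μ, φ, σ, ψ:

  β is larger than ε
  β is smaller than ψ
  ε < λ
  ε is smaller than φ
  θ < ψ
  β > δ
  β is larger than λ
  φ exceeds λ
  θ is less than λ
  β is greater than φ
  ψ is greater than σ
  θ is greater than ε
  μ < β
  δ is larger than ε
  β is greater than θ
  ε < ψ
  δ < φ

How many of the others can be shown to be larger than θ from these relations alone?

4

From θ the given relations immediately reach λ, β, ψ.
From those, φ — 4 in total.
No other element is forced above θ by the given relations, so the count is 4.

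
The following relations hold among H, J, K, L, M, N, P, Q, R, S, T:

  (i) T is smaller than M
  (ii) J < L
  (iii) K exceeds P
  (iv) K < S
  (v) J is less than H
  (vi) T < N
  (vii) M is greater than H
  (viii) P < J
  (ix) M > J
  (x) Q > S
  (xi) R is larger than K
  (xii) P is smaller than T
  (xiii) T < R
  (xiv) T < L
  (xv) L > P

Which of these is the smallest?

Chaining upward from P: directly above it, T, K, J, L; then S, R, H, M, N; then Q.
That covers every other element, and nothing is given below P, so P is the smallest.

P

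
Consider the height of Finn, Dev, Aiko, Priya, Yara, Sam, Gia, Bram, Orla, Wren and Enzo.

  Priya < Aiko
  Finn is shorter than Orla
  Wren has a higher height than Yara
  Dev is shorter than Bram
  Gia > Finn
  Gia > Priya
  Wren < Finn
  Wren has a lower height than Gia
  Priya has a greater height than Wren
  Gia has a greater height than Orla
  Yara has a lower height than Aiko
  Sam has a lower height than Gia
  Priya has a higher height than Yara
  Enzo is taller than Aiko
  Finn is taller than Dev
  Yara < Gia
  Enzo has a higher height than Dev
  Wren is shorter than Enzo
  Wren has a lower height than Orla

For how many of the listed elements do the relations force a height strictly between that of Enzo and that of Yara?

3

Chaining upward from Yara reaches: Wren, Finn, Orla, Priya, Aiko, Gia.
Chaining downward from Enzo reaches: Wren, Dev, Priya, Aiko.
Strictly between Yara and Enzo are those in both lists: Wren, Priya, Aiko — 3 elements.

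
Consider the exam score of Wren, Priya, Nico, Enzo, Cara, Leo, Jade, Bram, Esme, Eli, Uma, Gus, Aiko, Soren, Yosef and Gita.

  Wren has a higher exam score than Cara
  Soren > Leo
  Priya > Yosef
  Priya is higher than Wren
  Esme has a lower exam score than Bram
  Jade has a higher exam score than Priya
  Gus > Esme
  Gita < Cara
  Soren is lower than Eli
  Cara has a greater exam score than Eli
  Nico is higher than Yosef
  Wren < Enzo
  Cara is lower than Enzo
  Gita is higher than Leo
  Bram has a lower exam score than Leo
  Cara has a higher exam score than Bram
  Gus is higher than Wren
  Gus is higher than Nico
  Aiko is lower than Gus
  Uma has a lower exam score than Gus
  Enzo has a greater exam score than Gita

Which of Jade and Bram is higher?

Jade

Bram < Leo and Leo < Soren give Bram < Soren.
With Soren < Eli: Bram < Leo < Soren < Eli.
Then Eli < Cara extends the chain to Cara.
With Cara < Wren: Bram < Leo < Soren < Eli < Cara < Wren.
With Wren < Priya: Bram < Leo < Soren < Eli < Cara < Wren < Priya.
With Priya < Jade: Bram < Leo < Soren < Eli < Cara < Wren < Priya < Jade.
So Bram < Jade; Jade is the higher of the two.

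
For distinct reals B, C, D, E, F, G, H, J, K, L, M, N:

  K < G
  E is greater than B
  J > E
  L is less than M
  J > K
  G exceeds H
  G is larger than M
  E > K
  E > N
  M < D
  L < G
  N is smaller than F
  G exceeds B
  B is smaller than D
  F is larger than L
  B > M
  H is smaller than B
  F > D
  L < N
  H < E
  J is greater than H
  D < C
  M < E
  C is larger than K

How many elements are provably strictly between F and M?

Chaining upward from M reaches: B, D, G, E, J, C.
Chaining downward from F reaches: L, N, H, B, D.
Strictly between M and F are those in both lists: B, D — 2 elements.

2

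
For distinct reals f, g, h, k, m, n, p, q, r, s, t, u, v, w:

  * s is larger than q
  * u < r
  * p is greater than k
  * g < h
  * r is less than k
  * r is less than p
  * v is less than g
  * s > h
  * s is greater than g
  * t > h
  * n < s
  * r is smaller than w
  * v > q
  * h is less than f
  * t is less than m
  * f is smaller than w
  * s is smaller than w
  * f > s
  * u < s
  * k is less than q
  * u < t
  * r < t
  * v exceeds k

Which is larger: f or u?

f

Link the given pairs in sequence: u < r; r < k; k < v; v < g; g < h; h < f.
Chaining these gives u < r < k < v < g < h < f.
So u < f; f is the larger of the two.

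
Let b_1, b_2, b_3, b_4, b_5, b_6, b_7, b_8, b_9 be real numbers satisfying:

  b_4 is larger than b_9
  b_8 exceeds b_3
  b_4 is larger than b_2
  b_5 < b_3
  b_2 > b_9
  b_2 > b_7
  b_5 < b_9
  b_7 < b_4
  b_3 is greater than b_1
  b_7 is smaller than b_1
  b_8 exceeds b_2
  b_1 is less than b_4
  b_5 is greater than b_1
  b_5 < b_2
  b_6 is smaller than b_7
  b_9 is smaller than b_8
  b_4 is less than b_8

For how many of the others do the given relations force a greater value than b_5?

From b_5 the given relations immediately reach b_9, b_2, b_3.
From those, b_4, b_8 — 5 in total.
No other element is forced above b_5 by the given relations, so the count is 5.

5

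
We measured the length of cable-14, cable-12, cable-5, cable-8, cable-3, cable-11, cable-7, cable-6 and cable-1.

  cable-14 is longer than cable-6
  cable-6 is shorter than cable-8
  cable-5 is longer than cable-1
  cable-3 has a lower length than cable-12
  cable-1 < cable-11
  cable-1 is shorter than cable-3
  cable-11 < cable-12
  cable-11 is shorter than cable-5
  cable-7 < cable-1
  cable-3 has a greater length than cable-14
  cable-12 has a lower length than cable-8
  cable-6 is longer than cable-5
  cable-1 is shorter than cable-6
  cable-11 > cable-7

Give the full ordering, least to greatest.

cable-7 < cable-1 < cable-11 < cable-5 < cable-6 < cable-14 < cable-3 < cable-12 < cable-8

Each adjacent pair is fixed by a given relation: cable-7 < cable-1; cable-1 < cable-11; cable-11 < cable-5; cable-5 < cable-6; cable-6 < cable-14; cable-14 < cable-3; cable-3 < cable-12; cable-12 < cable-8. Chaining them end to end gives the full order.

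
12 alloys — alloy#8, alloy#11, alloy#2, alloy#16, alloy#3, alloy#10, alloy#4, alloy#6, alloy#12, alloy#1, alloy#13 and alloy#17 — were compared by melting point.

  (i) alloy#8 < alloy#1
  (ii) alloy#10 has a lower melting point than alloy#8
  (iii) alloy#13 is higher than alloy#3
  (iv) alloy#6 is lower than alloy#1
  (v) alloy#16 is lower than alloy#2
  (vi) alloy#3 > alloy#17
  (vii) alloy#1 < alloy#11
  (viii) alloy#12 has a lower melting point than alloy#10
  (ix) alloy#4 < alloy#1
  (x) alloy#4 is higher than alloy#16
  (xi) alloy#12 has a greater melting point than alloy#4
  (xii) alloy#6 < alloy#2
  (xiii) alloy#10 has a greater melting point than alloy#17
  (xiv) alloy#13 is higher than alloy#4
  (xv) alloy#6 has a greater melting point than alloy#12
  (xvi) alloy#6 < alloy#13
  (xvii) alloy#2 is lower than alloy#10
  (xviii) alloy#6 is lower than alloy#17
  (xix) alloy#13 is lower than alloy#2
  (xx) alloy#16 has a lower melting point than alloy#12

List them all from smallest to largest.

Nothing is placed below alloy#16, so it is least; from there alloy#16 < alloy#4; alloy#4 < alloy#12; alloy#12 < alloy#6; alloy#6 < alloy#17; alloy#17 < alloy#3; alloy#3 < alloy#13; alloy#13 < alloy#2; alloy#2 < alloy#10; alloy#10 < alloy#8; alloy#8 < alloy#1; alloy#1 < alloy#11, each given directly.

alloy#16 < alloy#4 < alloy#12 < alloy#6 < alloy#17 < alloy#3 < alloy#13 < alloy#2 < alloy#10 < alloy#8 < alloy#1 < alloy#11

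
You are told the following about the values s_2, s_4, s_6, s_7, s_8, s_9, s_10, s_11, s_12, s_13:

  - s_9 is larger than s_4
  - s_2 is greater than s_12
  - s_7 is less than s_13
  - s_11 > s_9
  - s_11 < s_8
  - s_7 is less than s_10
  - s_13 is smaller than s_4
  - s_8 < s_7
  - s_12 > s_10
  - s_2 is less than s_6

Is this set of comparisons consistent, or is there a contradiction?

Chaining the given relations yields s_13 < s_4 < s_9 < s_11 < s_8 < s_7, so s_13 < s_7. But one relation states s_7 < s_13. These cannot both hold.

inconsistent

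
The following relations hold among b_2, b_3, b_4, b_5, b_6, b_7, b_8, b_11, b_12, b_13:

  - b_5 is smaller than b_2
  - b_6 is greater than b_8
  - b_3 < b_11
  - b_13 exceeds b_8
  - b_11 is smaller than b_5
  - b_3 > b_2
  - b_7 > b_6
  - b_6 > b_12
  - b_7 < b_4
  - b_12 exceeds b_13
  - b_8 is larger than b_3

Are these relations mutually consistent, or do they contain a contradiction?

inconsistent

Chaining the given relations yields b_11 < b_5 < b_2 < b_3, so b_11 < b_3. But one relation states b_3 < b_11. These cannot both hold.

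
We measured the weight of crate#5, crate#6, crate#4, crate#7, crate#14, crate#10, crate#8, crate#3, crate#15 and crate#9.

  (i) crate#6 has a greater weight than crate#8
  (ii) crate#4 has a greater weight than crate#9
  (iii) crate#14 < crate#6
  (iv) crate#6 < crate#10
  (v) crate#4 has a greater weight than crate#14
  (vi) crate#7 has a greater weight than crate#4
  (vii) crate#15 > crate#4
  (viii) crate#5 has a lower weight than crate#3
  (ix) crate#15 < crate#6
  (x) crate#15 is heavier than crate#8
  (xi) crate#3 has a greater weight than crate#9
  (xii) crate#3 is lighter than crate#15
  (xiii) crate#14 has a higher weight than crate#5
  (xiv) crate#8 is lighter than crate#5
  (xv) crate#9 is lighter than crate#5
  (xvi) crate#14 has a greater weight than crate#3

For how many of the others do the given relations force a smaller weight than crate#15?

6

From crate#15 the given relations immediately reach crate#8, crate#3, crate#4.
From those, crate#9, crate#5, crate#14 — 6 in total.
Nothing else is reachable below crate#15; 6 in all.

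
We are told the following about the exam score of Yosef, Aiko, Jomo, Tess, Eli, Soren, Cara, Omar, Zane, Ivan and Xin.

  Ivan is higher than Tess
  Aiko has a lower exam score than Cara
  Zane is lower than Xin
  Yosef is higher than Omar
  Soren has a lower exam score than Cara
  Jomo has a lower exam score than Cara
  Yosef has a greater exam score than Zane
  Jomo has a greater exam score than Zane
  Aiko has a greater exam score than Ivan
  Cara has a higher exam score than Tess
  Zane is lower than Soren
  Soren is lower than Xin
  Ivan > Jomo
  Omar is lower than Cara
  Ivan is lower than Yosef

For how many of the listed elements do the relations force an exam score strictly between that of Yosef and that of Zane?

2

Chaining upward from Zane reaches: Jomo, Soren, Ivan, Aiko, Xin, Cara.
Chaining downward from Yosef reaches: Tess, Jomo, Ivan, Omar.
Strictly between Zane and Yosef are those in both lists: Jomo, Ivan — 2 elements.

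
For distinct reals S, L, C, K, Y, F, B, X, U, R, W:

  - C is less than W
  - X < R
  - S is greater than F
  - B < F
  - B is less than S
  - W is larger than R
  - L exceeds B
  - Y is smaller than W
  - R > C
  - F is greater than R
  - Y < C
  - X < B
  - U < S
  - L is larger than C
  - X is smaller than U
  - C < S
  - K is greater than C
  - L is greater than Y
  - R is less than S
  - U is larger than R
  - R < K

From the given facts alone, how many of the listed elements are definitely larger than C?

From C the given relations immediately reach R, W, L, K, S.
From those, U, F — 7 in total.
No other element is forced above C by the given relations, so the count is 7.

7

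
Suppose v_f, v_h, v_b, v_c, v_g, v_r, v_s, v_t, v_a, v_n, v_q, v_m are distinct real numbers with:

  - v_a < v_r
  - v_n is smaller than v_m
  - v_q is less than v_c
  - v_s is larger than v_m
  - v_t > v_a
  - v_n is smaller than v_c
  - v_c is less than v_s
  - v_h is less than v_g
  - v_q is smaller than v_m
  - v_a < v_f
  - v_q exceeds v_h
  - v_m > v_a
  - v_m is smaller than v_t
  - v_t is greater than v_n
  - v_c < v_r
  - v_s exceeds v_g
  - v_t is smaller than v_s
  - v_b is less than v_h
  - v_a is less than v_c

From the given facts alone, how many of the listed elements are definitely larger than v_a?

Directly above v_a: v_m, v_c, v_t, v_f, v_r.
One step further: v_s (6 so far).
No other element is forced above v_a by the given relations, so the count is 6.

6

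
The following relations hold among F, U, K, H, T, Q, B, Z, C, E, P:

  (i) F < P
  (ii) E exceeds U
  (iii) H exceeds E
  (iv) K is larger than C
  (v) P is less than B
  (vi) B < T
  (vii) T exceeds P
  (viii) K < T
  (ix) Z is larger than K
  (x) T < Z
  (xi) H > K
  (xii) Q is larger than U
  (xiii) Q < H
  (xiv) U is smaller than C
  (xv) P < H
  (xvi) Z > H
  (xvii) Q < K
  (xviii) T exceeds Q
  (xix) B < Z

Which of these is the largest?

Z

F is not greatest since F < P; U is not greatest since U < C; E is not greatest since E < H; P is not greatest since P < B; B is not greatest since B < T; Q is not greatest since Q < K; C is not greatest since C < K; K is not greatest since K < Z; T is not greatest since T < Z; H is not greatest since H < Z.
Only Z has nothing above it, so Z is the largest.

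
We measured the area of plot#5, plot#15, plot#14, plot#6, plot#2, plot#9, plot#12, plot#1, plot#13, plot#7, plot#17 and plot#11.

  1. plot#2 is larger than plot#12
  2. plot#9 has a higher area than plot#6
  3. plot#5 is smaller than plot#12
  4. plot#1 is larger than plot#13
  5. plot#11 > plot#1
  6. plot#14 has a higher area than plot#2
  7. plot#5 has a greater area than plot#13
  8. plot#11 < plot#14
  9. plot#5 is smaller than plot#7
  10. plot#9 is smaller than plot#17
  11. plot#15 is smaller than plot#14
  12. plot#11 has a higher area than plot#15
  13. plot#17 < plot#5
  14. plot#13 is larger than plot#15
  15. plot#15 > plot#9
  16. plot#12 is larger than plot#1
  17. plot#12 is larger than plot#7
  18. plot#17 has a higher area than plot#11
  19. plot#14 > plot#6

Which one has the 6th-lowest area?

plot#11

Chaining the given pairs: plot#6 < plot#9 < plot#15 < plot#13 < plot#1 < plot#11 < plot#17 < plot#5 < plot#7 < plot#12 < plot#2 < plot#14.
The 6th smallest is plot#11.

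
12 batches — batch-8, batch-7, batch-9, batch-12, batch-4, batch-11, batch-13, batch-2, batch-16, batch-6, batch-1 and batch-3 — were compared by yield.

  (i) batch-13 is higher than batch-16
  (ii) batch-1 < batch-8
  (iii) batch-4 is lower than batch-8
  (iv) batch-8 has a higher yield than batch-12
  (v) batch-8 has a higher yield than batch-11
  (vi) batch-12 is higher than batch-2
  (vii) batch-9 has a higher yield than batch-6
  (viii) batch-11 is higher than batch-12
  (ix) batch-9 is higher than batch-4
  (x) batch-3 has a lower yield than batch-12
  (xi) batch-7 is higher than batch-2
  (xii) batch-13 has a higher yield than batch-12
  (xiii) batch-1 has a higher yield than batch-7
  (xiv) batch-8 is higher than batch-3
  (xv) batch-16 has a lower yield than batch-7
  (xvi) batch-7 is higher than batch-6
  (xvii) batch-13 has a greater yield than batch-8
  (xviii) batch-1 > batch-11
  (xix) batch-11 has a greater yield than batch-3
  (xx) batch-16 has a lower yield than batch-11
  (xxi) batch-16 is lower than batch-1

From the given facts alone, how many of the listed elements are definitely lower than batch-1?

From batch-1 the given relations immediately reach batch-16, batch-7, batch-11.
From those, batch-2, batch-3, batch-6, batch-12 — 7 in total.
No other element is forced below batch-1 by the given relations, so the count is 7.

7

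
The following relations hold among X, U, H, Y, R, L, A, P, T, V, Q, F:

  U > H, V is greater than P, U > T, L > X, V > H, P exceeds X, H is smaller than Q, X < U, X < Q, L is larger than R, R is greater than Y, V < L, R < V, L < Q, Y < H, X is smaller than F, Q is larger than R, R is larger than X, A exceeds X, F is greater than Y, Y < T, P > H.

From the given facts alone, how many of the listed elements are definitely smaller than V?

5

The elements the relations force below V are X, Y, H, P, R — no chain reaches any other.
That is 5.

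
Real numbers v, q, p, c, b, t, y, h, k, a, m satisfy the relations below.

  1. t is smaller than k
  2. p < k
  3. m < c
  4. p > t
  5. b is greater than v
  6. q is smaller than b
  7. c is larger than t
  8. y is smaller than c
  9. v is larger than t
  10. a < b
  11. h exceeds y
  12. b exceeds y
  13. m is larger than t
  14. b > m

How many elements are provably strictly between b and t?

The relations place t below b. An element lies strictly between them when it is forced above t and also forced below b.
Above t: {p, v, m, k, c}. Below b: {y, a, q, v, m}.
Intersection: {v, m} — 2.

2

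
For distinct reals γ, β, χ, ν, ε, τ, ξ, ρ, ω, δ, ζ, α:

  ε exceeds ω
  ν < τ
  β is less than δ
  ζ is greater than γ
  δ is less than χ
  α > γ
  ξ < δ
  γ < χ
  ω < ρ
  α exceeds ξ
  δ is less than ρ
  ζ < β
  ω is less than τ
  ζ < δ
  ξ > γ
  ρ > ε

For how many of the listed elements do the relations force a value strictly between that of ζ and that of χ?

Chaining upward from ζ reaches: β, δ, ρ.
Chaining downward from χ reaches: γ, ξ, β, δ.
Strictly between ζ and χ are those in both lists: β, δ — 2 elements.

2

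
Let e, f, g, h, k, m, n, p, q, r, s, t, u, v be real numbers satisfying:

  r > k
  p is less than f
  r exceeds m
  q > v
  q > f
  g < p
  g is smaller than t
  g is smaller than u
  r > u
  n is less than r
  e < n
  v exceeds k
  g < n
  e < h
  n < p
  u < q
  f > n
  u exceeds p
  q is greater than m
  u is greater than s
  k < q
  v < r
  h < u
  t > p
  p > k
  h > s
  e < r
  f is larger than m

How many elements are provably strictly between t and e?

Chaining upward from e reaches: h, n, p, u, f, q, r.
Chaining downward from t reaches: k, g, n, p.
Strictly between e and t are those in both lists: n, p — 2 elements.

2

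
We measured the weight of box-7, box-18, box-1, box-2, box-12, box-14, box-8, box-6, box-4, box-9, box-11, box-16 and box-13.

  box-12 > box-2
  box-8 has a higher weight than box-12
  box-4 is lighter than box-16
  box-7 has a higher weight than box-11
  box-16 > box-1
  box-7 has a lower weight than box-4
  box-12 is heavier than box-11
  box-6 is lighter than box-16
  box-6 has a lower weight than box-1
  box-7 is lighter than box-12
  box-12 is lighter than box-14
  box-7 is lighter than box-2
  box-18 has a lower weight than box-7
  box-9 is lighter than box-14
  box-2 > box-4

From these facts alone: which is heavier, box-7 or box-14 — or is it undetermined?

box-14

The relevant relations are box-7 < box-4; box-4 < box-2; box-2 < box-12; box-12 < box-14.
Together: box-7 < box-4 < box-2 < box-12 < box-14.
So box-14 is heavier.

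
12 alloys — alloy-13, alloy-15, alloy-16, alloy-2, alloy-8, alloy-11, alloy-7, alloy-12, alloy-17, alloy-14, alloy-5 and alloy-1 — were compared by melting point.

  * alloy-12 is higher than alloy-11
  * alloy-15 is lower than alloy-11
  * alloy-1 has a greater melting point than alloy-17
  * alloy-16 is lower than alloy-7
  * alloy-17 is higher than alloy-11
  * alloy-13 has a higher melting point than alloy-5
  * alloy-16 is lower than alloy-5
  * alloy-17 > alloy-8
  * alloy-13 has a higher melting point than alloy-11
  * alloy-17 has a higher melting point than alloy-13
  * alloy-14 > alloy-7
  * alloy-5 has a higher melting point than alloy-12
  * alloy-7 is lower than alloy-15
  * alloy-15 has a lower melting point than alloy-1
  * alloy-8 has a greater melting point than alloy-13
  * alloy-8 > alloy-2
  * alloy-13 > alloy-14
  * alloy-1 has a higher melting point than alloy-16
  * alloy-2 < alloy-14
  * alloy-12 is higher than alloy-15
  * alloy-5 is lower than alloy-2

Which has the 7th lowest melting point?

alloy-2

Chaining the given pairs: alloy-16 < alloy-7 < alloy-15 < alloy-11 < alloy-12 < alloy-5 < alloy-2 < alloy-14 < alloy-13 < alloy-8 < alloy-17 < alloy-1.
The 7th smallest is alloy-2.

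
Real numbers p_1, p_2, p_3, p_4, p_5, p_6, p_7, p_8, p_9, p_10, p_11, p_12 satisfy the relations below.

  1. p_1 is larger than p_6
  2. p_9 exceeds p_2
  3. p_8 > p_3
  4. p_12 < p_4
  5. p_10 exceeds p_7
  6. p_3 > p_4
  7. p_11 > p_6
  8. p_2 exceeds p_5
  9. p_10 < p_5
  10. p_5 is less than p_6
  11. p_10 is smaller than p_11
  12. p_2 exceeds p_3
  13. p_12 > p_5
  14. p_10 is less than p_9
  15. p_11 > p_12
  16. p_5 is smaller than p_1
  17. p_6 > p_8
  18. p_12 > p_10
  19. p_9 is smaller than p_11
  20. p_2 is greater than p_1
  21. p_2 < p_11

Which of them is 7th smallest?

Chaining the given pairs: p_7 < p_10 < p_5 < p_12 < p_4 < p_3 < p_8 < p_6 < p_1 < p_2 < p_9 < p_11.
Counting 7 from the smallest end gives p_8.

p_8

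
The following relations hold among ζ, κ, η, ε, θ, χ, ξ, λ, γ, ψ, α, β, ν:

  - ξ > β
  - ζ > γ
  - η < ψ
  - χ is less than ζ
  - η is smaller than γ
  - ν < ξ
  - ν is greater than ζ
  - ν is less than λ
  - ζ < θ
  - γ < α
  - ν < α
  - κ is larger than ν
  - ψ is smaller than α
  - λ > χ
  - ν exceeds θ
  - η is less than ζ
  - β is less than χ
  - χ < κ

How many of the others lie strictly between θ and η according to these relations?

2

Chaining upward from η reaches: γ, ψ, ζ, ν, ξ, α, λ, κ.
Chaining downward from θ reaches: β, γ, χ, ζ.
Strictly between η and θ are those in both lists: γ, ζ — 2 elements.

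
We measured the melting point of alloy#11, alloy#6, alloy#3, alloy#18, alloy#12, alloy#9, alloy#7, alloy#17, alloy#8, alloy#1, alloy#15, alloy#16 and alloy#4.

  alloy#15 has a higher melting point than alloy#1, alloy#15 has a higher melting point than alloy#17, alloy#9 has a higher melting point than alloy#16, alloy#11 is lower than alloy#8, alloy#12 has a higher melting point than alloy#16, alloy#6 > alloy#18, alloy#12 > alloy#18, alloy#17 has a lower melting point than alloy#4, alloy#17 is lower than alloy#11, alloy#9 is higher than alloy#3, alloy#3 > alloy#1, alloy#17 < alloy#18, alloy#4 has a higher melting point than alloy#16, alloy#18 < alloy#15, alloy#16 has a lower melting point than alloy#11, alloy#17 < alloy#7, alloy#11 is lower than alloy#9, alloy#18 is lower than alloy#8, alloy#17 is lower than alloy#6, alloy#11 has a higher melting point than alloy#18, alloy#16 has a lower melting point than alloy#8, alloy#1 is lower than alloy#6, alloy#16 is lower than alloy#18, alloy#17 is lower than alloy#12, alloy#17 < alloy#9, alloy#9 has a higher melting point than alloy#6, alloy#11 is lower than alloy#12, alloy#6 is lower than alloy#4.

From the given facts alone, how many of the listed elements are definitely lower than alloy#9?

The elements the relations force below alloy#9 are alloy#1, alloy#17, alloy#16, alloy#18, alloy#11, alloy#6, alloy#3 — no chain reaches any other.
That is 7.

7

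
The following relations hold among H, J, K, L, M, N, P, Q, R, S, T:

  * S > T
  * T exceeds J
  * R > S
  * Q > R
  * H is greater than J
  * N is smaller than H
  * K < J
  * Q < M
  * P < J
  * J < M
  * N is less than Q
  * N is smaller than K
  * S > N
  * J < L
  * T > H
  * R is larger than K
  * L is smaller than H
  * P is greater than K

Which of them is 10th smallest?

Chaining the given pairs: N < K < P < J < L < H < T < S < R < Q < M.
The 10th smallest is Q.

Q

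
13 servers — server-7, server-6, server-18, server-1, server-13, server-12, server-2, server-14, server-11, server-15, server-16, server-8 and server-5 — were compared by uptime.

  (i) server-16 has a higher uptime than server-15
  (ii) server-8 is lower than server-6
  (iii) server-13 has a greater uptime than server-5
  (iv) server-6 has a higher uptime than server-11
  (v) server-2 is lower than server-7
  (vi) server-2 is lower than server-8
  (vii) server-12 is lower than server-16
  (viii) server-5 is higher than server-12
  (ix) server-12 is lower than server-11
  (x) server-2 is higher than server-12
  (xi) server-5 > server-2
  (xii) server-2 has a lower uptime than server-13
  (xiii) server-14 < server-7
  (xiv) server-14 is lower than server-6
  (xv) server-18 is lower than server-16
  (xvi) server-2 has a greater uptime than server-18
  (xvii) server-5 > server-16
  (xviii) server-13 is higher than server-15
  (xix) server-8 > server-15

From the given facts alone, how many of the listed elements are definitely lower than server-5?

Directly below server-5: server-12, server-16, server-2.
One step further: server-18, server-15 (5 so far).
Nothing else is reachable below server-5; 5 in all.

5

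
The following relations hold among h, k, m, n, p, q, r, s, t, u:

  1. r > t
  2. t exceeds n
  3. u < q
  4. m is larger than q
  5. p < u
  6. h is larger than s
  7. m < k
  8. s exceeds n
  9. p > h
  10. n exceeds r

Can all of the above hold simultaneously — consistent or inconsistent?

inconsistent

Chaining the given relations yields t < r < n, so t < n. But one relation states n < t. These cannot both hold.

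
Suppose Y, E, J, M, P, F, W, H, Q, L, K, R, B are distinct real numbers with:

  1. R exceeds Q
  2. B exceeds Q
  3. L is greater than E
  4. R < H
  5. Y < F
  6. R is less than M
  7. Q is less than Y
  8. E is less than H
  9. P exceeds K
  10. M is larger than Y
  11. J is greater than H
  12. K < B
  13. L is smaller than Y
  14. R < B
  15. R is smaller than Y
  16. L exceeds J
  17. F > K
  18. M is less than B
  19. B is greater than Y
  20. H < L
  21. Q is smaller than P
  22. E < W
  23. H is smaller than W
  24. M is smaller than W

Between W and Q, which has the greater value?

W

The relevant relations are Q < R; R < H; H < J; J < L; L < Y; Y < M; M < W.
Chaining these gives Q < R < H < J < L < Y < M < W.
So Q < W; W is the larger of the two.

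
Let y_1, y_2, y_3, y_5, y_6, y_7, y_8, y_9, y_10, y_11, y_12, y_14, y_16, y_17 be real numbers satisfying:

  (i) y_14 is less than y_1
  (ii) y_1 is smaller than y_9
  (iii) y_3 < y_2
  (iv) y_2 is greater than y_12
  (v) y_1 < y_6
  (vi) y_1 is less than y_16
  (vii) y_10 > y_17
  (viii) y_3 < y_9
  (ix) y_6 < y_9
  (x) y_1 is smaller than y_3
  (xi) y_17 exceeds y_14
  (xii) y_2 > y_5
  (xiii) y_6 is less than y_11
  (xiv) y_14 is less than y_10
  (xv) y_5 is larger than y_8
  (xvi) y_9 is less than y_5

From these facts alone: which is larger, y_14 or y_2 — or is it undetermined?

y_2

The relevant relations are y_14 < y_1; y_1 < y_9; y_9 < y_5; y_5 < y_2.
Together: y_14 < y_1 < y_9 < y_5 < y_2.
So y_2 is larger.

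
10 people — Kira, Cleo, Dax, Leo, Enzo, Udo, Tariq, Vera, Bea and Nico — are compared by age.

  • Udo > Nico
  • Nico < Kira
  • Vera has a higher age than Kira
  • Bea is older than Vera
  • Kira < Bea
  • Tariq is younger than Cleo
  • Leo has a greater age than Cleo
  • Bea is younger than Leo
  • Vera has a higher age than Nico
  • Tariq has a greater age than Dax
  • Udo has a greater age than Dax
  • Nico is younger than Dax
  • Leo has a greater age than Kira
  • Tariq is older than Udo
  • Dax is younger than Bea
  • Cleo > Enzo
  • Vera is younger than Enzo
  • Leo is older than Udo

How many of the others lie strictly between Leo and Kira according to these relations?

The relations place Kira below Leo. An element lies strictly between them when it is forced above Kira and also forced below Leo.
Above Kira: {Vera, Bea, Enzo, Cleo}. Below Leo: {Nico, Dax, Vera, Bea, Enzo, Udo, Tariq, Cleo}.
Intersection: {Vera, Bea, Enzo, Cleo} — 4.

4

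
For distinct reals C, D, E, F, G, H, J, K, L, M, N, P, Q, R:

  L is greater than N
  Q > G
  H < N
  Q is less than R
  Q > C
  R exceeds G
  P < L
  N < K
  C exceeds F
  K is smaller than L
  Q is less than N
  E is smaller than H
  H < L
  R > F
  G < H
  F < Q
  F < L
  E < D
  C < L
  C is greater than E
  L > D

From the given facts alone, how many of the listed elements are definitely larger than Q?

4

Directly above Q: R, N.
One step further: K, L (4 so far).
No other element is forced above Q by the given relations, so the count is 4.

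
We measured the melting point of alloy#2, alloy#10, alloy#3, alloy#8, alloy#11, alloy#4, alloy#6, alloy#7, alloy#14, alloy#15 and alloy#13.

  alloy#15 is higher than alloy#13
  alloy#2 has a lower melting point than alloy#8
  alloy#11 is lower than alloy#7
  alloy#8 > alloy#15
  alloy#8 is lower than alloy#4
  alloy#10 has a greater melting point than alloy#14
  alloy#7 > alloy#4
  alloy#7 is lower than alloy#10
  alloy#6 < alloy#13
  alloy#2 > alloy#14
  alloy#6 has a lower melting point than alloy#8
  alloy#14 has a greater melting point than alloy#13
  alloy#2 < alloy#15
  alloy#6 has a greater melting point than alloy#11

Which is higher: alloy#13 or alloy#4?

alloy#4

Link the given pairs in sequence: alloy#13 < alloy#14; alloy#14 < alloy#2; alloy#2 < alloy#15; alloy#15 < alloy#8; alloy#8 < alloy#4.
Together: alloy#13 < alloy#14 < alloy#2 < alloy#15 < alloy#8 < alloy#4.
So alloy#13 < alloy#4; alloy#4 is the higher of the two.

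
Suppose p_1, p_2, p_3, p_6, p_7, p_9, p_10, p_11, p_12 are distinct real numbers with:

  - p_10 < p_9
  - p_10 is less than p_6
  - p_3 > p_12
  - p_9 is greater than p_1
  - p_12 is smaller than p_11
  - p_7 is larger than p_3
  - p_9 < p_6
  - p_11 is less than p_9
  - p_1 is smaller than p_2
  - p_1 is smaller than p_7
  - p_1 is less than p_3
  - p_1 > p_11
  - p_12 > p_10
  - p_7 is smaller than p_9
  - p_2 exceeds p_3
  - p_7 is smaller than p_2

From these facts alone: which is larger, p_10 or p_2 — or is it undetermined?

p_2

p_10 < p_12 and p_12 < p_11 give p_10 < p_11.
Then p_11 < p_1 extends the chain to p_1.
Then p_1 < p_7 extends the chain to p_7.
Then p_7 < p_2 extends the chain to p_2.
So p_2 is larger.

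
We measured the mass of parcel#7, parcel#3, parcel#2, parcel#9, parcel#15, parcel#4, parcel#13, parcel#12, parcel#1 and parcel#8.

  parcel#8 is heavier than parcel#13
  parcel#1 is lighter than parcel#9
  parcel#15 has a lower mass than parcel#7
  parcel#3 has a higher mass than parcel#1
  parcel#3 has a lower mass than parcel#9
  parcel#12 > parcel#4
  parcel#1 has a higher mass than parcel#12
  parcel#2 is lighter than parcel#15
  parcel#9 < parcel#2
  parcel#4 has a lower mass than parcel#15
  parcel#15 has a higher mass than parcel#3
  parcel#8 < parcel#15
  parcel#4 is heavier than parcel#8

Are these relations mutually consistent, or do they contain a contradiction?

Every relation is compatible with parcel#13 < parcel#8 < parcel#4 < parcel#12 < parcel#1 < parcel#3 < parcel#9 < parcel#2 < parcel#15 < parcel#7; the set is consistent.

consistent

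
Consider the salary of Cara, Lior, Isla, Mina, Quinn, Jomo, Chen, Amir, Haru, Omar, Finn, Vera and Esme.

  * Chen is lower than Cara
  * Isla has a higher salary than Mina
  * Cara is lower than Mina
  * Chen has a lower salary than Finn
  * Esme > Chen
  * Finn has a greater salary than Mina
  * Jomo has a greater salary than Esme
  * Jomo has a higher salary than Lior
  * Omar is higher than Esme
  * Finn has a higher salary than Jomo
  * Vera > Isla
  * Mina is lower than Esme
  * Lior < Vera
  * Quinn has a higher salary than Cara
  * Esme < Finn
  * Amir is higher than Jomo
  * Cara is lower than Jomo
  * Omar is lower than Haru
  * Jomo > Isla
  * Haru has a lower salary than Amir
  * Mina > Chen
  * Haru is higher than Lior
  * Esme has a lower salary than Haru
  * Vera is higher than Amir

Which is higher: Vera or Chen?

Vera

The relevant relations are Chen < Cara; Cara < Mina; Mina < Esme; Esme < Omar; Omar < Haru; Haru < Amir; Amir < Vera.
Together: Chen < Cara < Mina < Esme < Omar < Haru < Amir < Vera.
So Chen < Vera; Vera is the higher of the two.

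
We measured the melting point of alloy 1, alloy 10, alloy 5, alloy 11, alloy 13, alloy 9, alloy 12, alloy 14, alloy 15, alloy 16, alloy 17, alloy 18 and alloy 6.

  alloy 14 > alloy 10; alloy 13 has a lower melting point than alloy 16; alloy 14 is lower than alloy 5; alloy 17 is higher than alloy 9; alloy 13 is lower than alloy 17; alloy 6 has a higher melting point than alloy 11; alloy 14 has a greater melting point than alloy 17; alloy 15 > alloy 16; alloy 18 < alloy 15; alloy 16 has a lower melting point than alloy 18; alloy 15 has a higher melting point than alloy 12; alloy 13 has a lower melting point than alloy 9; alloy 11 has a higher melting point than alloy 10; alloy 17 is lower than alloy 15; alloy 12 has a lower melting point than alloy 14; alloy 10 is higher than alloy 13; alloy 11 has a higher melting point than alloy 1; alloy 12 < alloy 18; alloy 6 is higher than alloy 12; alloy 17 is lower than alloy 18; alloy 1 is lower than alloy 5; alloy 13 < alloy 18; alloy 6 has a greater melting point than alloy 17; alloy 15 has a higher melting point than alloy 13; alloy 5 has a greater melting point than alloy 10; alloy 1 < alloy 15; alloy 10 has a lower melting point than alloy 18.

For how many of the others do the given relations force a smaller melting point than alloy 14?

5

Directly below alloy 14: alloy 12, alloy 10, alloy 17.
One step further: alloy 13, alloy 9 (5 so far).
Nothing else is reachable below alloy 14; 5 in all.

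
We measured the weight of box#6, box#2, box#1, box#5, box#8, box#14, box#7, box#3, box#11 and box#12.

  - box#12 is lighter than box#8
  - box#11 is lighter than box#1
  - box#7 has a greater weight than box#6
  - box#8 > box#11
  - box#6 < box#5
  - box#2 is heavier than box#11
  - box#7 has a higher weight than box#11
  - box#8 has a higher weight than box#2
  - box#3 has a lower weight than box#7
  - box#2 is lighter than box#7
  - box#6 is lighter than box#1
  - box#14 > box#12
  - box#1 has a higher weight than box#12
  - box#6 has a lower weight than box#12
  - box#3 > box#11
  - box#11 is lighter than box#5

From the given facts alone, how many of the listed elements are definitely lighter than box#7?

From box#7 the given relations immediately reach box#11, box#6, box#2, box#3.
Nothing else is reachable below box#7; 4 in all.

4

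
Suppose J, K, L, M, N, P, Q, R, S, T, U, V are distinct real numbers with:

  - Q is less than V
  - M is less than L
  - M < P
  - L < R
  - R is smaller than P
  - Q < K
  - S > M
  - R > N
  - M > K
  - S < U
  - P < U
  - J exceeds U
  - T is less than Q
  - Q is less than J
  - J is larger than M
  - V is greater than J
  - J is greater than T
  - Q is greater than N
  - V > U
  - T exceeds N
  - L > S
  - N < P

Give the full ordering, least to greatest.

N < T < Q < K < M < S < L < R < P < U < J < V

Each adjacent pair is fixed by a given relation: N < T; T < Q; Q < K; K < M; M < S; S < L; L < R; R < P; P < U; U < J; J < V. Chaining them end to end gives the full order.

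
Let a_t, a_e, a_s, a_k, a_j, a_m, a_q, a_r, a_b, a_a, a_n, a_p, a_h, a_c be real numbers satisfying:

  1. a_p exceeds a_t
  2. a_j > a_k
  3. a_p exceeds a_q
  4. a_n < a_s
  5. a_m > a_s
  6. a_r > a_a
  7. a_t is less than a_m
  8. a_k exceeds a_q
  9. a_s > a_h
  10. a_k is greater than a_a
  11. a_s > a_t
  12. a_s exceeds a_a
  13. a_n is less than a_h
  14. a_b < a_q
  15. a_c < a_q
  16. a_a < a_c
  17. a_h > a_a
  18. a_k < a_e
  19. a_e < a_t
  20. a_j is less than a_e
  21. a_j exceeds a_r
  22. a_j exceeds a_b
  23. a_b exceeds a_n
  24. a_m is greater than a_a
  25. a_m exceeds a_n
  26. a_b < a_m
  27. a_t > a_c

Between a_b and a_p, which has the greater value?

a_b < a_q < a_k < a_j < a_e < a_t < a_p, by transitivity through a_q, a_k, a_j, a_e, a_t.
So a_b < a_p; a_p is the larger of the two.

a_p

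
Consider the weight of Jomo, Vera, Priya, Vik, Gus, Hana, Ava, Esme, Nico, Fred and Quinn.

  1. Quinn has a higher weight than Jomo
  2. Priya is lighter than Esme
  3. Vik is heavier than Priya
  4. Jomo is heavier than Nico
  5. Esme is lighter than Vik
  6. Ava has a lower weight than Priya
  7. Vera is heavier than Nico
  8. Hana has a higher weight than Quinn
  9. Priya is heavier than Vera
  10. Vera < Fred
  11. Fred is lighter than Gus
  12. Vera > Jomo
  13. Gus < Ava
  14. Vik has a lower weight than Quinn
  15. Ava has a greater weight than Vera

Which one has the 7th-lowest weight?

Chaining the given pairs: Nico < Jomo < Vera < Fred < Gus < Ava < Priya < Esme < Vik < Quinn < Hana.
Counting 7 from the smallest end gives Priya.

Priya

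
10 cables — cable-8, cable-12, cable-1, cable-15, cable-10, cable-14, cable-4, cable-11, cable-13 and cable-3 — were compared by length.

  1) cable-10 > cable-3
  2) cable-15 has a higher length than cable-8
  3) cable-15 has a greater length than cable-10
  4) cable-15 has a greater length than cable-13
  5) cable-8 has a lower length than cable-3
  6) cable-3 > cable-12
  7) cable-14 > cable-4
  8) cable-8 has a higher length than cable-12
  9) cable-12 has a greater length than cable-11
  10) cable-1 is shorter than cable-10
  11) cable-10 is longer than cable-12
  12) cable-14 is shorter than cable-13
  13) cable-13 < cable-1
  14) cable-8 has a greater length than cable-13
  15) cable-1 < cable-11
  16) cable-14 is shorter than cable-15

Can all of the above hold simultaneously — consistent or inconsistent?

Every relation is compatible with cable-4 < cable-14 < cable-13 < cable-1 < cable-11 < cable-12 < cable-8 < cable-3 < cable-10 < cable-15; the set is consistent.

consistent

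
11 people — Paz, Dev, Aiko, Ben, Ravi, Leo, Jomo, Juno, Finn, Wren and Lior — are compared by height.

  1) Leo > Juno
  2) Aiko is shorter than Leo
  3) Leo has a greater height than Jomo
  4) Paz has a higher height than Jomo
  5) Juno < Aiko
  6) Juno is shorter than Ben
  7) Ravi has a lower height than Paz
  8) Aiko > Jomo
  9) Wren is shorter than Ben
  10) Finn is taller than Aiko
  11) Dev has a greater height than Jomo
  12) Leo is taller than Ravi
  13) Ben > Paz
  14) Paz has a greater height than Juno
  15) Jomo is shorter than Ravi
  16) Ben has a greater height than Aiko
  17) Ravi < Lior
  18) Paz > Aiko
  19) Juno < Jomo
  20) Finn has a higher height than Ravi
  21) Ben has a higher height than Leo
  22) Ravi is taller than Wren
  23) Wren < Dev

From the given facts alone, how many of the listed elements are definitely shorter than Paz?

Directly below Paz: Juno, Jomo, Ravi, Aiko.
One step further: Wren (5 so far).
No other element is forced below Paz by the given relations, so the count is 5.

5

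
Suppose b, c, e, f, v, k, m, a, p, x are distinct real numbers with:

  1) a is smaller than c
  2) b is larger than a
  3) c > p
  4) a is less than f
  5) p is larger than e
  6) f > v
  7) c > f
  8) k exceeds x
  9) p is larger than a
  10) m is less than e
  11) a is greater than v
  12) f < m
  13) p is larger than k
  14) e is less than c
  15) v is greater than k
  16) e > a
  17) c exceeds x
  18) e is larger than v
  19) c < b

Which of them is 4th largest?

e

Piecing the relations together gives one ordering: x < k < v < a < f < m < e < p < c < b.
The 4th largest is e.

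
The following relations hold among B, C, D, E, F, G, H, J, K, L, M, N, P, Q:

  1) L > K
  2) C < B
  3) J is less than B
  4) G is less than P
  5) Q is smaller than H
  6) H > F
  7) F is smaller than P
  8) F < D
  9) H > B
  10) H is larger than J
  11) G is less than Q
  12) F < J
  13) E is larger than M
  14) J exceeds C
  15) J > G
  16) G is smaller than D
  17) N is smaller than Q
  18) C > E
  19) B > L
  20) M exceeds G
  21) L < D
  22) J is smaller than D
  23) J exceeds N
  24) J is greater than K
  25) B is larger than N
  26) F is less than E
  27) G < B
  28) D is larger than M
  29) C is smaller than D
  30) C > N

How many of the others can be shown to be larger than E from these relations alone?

From E the given relations immediately reach C.
From those, J, D, B — 4 in total.
From those, H — 5 in total.
Nothing else is reachable above E; 5 in all.

5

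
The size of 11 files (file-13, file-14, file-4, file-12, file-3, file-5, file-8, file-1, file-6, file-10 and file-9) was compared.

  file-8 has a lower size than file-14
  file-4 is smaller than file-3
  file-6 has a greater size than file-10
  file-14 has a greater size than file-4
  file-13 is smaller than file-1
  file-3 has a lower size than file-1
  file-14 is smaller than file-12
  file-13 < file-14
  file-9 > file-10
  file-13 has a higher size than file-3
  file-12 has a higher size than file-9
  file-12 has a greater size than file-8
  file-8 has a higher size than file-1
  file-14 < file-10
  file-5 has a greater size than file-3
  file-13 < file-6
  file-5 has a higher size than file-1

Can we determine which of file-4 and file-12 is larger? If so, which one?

file-12

Link the given pairs in sequence: file-4 < file-3; file-3 < file-13; file-13 < file-1; file-1 < file-8; file-8 < file-14; file-14 < file-10; file-10 < file-9; file-9 < file-12.
Chaining these gives file-4 < file-3 < file-13 < file-1 < file-8 < file-14 < file-10 < file-9 < file-12.
So file-12 is larger.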